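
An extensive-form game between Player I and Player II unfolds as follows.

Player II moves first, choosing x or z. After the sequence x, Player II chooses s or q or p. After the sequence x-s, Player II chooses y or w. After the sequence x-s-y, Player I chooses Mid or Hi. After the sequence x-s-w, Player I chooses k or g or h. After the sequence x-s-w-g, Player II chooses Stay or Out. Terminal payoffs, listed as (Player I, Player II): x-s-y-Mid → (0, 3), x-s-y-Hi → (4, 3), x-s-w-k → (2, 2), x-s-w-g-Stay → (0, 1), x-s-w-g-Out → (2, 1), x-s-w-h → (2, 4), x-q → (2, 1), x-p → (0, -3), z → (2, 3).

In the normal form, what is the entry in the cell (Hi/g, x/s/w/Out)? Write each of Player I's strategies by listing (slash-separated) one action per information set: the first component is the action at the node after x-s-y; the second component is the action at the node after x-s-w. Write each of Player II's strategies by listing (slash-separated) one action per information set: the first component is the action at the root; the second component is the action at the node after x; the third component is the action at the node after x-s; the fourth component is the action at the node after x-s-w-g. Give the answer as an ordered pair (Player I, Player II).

Trace the play path from the root:
  Player II plays x
  Player II plays s at [x]
  Player II plays w at [x-s]
  Player I plays g at [x-s-w]
  Player II plays Out at [x-s-w-g]
→ terminal payoff (2, 1).
(Player I's choice at the node after x-s-y is never reached on this path, so it doesn't affect the outcome.)

(2, 1)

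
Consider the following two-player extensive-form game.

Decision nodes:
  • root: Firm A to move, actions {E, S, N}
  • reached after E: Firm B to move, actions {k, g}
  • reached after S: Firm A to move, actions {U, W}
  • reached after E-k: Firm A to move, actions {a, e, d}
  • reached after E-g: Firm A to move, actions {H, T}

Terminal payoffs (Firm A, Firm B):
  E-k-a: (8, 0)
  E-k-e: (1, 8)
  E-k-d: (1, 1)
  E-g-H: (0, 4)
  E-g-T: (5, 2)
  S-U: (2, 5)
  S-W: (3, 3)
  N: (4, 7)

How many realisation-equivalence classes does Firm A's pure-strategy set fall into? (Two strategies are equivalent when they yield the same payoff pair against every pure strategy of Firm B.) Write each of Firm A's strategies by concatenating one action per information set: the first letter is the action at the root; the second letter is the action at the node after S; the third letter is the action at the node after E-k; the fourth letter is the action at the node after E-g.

9

Firm A has 36 pure strategies: EUaH, EUaT, EUeH, EUeT, EUdH, EUdT, EWaH, EWaT, EWeH, EWeT, EWdH, EWdT, SUaH, SUaT, SUeH, SUeT, SUdH, SUdT, SWaH, SWaT, SWeH, SWeT, SWdH, SWdT, NUaH, NUaT, NUeH, NUeT, NUdH, NUdT, NWaH, NWaT, NWeH, NWeT, NWdH, NWdT. Columns: k, g.
{EUaH, EWaH} → row (8,0) (0,4)
{EUaT, EWaT} → row (8,0) (5,2)
{EUeH, EWeH} → row (1,8) (0,4)
{EUeT, EWeT} → row (1,8) (5,2)
{EUdH, EWdH} → row (1,1) (0,4)
{EUdT, EWdT} → row (1,1) (5,2)
{SUaH, SUaT, SUeH, SUeT, SUdH, SUdT} → row (2,5) (2,5)
{SWaH, SWaT, SWeH, SWeT, SWdH, SWdT} → row (3,3) (3,3)
{NUaH, NUaT, NUeH, NUeT, NUdH, NUdT, NWaH, NWaT, NWeH, NWeT, NWdH, NWdT} → row (4,7) (4,7)
That's 9 distinct rows out of 36 strategies.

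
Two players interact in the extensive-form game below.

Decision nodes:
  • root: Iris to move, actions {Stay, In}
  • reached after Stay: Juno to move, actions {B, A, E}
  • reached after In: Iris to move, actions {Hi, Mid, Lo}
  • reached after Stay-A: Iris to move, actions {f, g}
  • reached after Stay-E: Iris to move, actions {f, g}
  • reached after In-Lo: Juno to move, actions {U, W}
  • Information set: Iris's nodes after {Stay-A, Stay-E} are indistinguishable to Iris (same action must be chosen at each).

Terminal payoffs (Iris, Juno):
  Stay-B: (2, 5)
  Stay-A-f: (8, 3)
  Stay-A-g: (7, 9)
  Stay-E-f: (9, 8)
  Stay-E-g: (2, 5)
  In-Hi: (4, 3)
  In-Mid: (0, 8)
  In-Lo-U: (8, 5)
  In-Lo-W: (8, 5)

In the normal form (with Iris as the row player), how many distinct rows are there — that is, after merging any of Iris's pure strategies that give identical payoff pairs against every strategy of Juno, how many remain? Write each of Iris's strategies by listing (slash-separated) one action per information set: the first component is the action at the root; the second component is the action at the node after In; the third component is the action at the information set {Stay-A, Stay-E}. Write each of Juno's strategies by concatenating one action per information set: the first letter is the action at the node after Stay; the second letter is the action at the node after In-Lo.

Iris has 12 pure strategies: Stay/Hi/f, Stay/Hi/g, Stay/Mid/f, Stay/Mid/g, Stay/Lo/f, Stay/Lo/g, In/Hi/f, In/Hi/g, In/Mid/f, In/Mid/g, In/Lo/f, In/Lo/g. Columns: BU, BW, AU, AW, EU, EW.
{Stay/Hi/f, Stay/Mid/f, Stay/Lo/f} → row (2,5) (2,5) (8,3) (8,3) (9,8) (9,8)
{Stay/Hi/g, Stay/Mid/g, Stay/Lo/g} → row (2,5) (2,5) (7,9) (7,9) (2,5) (2,5)
{In/Hi/f, In/Hi/g} → row (4,3) (4,3) (4,3) (4,3) (4,3) (4,3)
{In/Mid/f, In/Mid/g} → row (0,8) (0,8) (0,8) (0,8) (0,8) (0,8)
{In/Lo/f, In/Lo/g} → row (8,5) (8,5) (8,5) (8,5) (8,5) (8,5)
That's 5 distinct rows out of 12 strategies.

5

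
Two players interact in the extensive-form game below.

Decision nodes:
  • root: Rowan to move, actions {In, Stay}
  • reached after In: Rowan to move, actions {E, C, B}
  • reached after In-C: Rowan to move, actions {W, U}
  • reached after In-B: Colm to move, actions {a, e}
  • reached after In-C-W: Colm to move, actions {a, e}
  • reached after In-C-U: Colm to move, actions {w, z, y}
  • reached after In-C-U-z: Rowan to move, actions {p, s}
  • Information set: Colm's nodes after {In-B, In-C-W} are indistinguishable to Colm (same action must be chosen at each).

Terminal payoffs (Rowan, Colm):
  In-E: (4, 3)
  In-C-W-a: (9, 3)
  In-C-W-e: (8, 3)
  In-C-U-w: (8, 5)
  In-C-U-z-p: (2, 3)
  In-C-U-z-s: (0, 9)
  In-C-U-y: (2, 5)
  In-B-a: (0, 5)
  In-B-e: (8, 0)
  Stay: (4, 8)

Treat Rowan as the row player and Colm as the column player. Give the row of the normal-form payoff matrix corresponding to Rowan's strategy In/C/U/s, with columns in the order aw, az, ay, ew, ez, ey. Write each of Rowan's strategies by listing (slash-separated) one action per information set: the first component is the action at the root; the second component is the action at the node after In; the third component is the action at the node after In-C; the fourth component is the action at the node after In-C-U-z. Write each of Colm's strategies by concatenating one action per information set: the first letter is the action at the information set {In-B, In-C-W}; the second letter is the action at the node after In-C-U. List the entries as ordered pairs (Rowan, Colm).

(8,5) (0,9) (2,5) (8,5) (0,9) (2,5)

vs aw: Rowan plays In → Rowan plays C at [In] → Rowan plays U at [In-C] → Colm plays w at [In-C-U] → (8, 5)
vs az: Rowan plays In → Rowan plays C at [In] → Rowan plays U at [In-C] → Colm plays z at [In-C-U] → Rowan plays s at [In-C-U-z] → (0, 9)
vs ay: Rowan plays In → Rowan plays C at [In] → Rowan plays U at [In-C] → Colm plays y at [In-C-U] → (2, 5)
vs ew: Rowan plays In → Rowan plays C at [In] → Rowan plays U at [In-C] → Colm plays w at [In-C-U] → (8, 5)
vs ez: Rowan plays In → Rowan plays C at [In] → Rowan plays U at [In-C] → Colm plays z at [In-C-U] → Rowan plays s at [In-C-U-z] → (0, 9)
vs ey: Rowan plays In → Rowan plays C at [In] → Rowan plays U at [In-C] → Colm plays y at [In-C-U] → (2, 5)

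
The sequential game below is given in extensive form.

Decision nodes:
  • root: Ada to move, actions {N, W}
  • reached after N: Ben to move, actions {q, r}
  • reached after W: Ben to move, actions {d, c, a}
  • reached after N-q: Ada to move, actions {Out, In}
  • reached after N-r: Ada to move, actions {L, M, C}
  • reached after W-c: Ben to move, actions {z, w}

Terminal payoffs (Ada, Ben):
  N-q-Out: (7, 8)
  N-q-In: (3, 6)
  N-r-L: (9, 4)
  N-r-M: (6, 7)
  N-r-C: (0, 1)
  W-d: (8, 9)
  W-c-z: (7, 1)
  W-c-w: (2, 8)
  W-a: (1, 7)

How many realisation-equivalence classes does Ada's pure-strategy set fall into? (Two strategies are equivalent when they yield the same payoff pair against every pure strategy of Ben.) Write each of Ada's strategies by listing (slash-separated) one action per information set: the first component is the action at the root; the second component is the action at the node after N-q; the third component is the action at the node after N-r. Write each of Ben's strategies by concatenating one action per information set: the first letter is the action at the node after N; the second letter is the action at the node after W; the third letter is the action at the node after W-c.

7

Ada has 12 pure strategies: N/Out/L, N/Out/M, N/Out/C, N/In/L, N/In/M, N/In/C, W/Out/L, W/Out/M, W/Out/C, W/In/L, W/In/M, W/In/C. Columns: qdz, qdw, qcz, qcw, qaz, qaw, rdz, rdw, rcz, rcw, raz, raw.
{N/Out/L} → row (7,8) (7,8) (7,8) (7,8) (7,8) (7,8) (9,4) (9,4) (9,4) (9,4) (9,4) (9,4)
{N/Out/M} → row (7,8) (7,8) (7,8) (7,8) (7,8) (7,8) (6,7) (6,7) (6,7) (6,7) (6,7) (6,7)
{N/Out/C} → row (7,8) (7,8) (7,8) (7,8) (7,8) (7,8) (0,1) (0,1) (0,1) (0,1) (0,1) (0,1)
{N/In/L} → row (3,6) (3,6) (3,6) (3,6) (3,6) (3,6) (9,4) (9,4) (9,4) (9,4) (9,4) (9,4)
{N/In/M} → row (3,6) (3,6) (3,6) (3,6) (3,6) (3,6) (6,7) (6,7) (6,7) (6,7) (6,7) (6,7)
{N/In/C} → row (3,6) (3,6) (3,6) (3,6) (3,6) (3,6) (0,1) (0,1) (0,1) (0,1) (0,1) (0,1)
{W/Out/L, W/Out/M, W/Out/C, W/In/L, W/In/M, W/In/C} → row (8,9) (8,9) (7,1) (2,8) (1,7) (1,7) (8,9) (8,9) (7,1) (2,8) (1,7) (1,7)
That's 7 distinct rows out of 12 strategies.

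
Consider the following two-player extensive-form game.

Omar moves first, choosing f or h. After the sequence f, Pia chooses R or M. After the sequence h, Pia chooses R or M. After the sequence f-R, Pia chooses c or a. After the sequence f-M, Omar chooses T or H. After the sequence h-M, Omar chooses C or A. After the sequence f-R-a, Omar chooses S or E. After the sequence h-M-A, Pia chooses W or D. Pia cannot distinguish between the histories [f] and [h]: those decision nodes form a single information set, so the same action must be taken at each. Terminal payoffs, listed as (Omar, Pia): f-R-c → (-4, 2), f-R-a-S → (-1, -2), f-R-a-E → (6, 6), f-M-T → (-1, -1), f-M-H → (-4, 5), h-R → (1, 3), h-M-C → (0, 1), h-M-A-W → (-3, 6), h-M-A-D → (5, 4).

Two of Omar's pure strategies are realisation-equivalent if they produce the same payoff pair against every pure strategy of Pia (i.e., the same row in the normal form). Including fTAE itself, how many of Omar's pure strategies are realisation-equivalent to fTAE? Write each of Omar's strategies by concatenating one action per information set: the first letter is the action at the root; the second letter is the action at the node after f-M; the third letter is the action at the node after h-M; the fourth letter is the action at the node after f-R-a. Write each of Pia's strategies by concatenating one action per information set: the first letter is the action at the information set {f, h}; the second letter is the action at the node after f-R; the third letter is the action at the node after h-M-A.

2

Row for fTAE (columns RcW, RcD, RaW, RaD, McW, McD, MaW, MaD): (-4,2) (-4,2) (6,6) (6,6) (-1,-1) (-1,-1) (-1,-1) (-1,-1).
Under fTAE, Omar's choice at the node after h-M can never be reached regardless of what Pia does, so varying those choices leaves every outcome unchanged.
Holding the reachable choices fixed and varying the unreachable one freely already gives 2 equivalent strategies.
No other strategy reproduces this row, so those 2 are the full class: fTCE, fTAE.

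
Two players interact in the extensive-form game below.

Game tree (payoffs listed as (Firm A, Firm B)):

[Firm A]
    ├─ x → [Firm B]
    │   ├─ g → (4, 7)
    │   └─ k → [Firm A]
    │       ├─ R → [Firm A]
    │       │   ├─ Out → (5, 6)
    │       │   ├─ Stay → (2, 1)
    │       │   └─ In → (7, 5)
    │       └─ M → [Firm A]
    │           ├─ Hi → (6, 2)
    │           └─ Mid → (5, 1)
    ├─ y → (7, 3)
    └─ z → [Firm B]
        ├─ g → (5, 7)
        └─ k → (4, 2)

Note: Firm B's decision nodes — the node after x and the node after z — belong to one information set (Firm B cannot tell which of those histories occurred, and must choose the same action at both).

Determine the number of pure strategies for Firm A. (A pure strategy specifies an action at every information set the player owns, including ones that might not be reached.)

Firm A owns the root with actions {x, y, z} — three choices.
Firm A owns the node after x-k with actions {R, M} — two choices.
Firm A owns the node after x-k-R with actions {Out, Stay, In} — three choices.
Firm A owns the node after x-k-M with actions {Hi, Mid} — two choices.
A pure strategy fixes one action at each information set independently, so the count is the product 3 × 2 × 3 × 2 = 36.

36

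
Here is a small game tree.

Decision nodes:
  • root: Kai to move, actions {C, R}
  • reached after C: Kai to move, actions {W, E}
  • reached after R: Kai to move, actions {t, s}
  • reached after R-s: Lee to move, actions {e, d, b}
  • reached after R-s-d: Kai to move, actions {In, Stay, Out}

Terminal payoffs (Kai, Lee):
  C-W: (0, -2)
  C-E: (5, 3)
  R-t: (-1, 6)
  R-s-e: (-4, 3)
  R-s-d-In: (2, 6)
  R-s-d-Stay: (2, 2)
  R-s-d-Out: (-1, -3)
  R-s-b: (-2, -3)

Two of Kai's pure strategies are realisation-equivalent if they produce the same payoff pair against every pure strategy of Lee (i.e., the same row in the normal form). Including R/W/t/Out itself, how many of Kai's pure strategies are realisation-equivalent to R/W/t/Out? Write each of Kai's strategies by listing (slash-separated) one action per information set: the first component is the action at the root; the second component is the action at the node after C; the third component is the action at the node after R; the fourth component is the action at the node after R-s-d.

6

Row for R/W/t/Out (columns e, d, b): (-1,6) (-1,6) (-1,6).
Under R/W/t/Out, Kai's choice at the node after C and at the node after R-s-d can never be reached regardless of what Lee does, so varying those choices leaves every outcome unchanged.
Holding the reachable choices fixed and varying the unreachable ones freely already gives 2 × 3 = 6 equivalent strategies.
No other strategy reproduces this row, so those 6 are the full class: R/W/t/In, R/W/t/Stay, R/W/t/Out, R/E/t/In, R/E/t/Stay, R/E/t/Out.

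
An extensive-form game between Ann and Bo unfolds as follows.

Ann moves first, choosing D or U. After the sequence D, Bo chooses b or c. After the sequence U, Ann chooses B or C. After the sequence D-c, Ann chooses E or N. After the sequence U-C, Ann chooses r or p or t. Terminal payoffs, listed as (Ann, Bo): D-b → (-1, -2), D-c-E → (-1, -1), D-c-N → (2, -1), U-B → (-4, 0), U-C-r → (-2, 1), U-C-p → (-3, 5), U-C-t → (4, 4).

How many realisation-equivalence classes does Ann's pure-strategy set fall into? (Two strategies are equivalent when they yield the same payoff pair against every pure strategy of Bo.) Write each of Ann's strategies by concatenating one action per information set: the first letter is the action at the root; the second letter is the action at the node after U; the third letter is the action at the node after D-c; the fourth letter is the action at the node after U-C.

Ann has 24 pure strategies: DBEr, DBEp, DBEt, DBNr, DBNp, DBNt, DCEr, DCEp, DCEt, DCNr, DCNp, DCNt, UBEr, UBEp, UBEt, UBNr, UBNp, UBNt, UCEr, UCEp, UCEt, UCNr, UCNp, UCNt. Columns: b, c.
{DBEr, DBEp, DBEt, DCEr, DCEp, DCEt} → row (-1,-2) (-1,-1)
{DBNr, DBNp, DBNt, DCNr, DCNp, DCNt} → row (-1,-2) (2,-1)
{UBEr, UBEp, UBEt, UBNr, UBNp, UBNt} → row (-4,0) (-4,0)
{UCEr, UCNr} → row (-2,1) (-2,1)
{UCEp, UCNp} → row (-3,5) (-3,5)
{UCEt, UCNt} → row (4,4) (4,4)
That's 6 distinct rows out of 24 strategies.

6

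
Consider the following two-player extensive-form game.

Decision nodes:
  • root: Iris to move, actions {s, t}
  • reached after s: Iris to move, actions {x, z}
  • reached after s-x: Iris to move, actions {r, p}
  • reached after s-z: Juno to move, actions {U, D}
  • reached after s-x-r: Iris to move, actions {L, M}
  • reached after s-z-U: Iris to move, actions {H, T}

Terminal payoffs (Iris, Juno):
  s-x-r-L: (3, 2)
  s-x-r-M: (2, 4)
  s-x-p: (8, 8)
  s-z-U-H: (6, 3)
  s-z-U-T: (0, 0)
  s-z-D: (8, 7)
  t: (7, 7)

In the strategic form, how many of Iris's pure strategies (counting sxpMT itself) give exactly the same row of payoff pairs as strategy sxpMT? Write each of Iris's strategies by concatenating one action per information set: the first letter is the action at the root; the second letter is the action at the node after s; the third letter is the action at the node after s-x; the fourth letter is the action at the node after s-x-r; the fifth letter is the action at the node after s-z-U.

4

Row for sxpMT (columns U, D): (8,8) (8,8).
Under sxpMT, Iris's choice at the node after s-x-r and at the node after s-z-U can never be reached regardless of what Juno does, so varying those choices leaves every outcome unchanged.
Holding the reachable choices fixed and varying the unreachable ones freely already gives 2 × 2 = 4 equivalent strategies.
No other strategy reproduces this row, so those 4 are the full class: sxpLH, sxpLT, sxpMH, sxpMT.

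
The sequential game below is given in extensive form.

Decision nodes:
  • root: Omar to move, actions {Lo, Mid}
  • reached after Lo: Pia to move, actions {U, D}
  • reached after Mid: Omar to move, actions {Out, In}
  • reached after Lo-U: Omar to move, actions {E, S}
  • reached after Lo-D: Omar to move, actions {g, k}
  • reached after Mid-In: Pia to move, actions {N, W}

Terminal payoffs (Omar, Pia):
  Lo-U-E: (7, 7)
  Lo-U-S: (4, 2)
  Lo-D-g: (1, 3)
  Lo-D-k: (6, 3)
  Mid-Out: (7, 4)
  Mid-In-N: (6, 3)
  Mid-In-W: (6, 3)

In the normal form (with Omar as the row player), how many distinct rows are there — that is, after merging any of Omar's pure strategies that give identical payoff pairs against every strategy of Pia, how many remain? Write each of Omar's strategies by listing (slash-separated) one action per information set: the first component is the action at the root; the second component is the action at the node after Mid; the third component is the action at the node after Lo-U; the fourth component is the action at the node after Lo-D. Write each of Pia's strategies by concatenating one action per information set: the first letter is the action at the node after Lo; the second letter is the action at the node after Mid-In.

Omar has 16 pure strategies: Lo/Out/E/g, Lo/Out/E/k, Lo/Out/S/g, Lo/Out/S/k, Lo/In/E/g, Lo/In/E/k, Lo/In/S/g, Lo/In/S/k, Mid/Out/E/g, Mid/Out/E/k, Mid/Out/S/g, Mid/Out/S/k, Mid/In/E/g, Mid/In/E/k, Mid/In/S/g, Mid/In/S/k. Columns: UN, UW, DN, DW.
{Lo/Out/E/g, Lo/In/E/g} → row (7,7) (7,7) (1,3) (1,3)
{Lo/Out/E/k, Lo/In/E/k} → row (7,7) (7,7) (6,3) (6,3)
{Lo/Out/S/g, Lo/In/S/g} → row (4,2) (4,2) (1,3) (1,3)
{Lo/Out/S/k, Lo/In/S/k} → row (4,2) (4,2) (6,3) (6,3)
{Mid/Out/E/g, Mid/Out/E/k, Mid/Out/S/g, Mid/Out/S/k} → row (7,4) (7,4) (7,4) (7,4)
{Mid/In/E/g, Mid/In/E/k, Mid/In/S/g, Mid/In/S/k} → row (6,3) (6,3) (6,3) (6,3)
That's 6 distinct rows out of 16 strategies.

6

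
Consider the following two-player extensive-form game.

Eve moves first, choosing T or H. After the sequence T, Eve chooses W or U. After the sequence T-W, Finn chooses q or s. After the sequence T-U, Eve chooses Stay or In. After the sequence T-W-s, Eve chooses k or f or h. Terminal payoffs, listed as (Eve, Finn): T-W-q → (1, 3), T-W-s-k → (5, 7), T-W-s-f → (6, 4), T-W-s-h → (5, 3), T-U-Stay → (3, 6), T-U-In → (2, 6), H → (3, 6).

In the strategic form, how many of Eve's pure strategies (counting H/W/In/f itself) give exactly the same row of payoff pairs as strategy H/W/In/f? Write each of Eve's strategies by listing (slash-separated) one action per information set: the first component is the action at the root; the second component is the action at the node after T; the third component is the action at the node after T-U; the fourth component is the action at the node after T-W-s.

15

Row for H/W/In/f (columns q, s): (3,6) (3,6).
Under H/W/In/f, Eve's choice at the node after T and at the node after T-U and at the node after T-W-s can never be reached regardless of what Finn does, so varying those choices leaves every outcome unchanged.
Holding the reachable choices fixed and varying the unreachable ones freely already gives 2 × 2 × 3 = 12 equivalent strategies.
Checking the remaining rows, T/U/Stay/k, T/U/Stay/f, T/U/Stay/h also happen to give the same payoffs in every column, bringing the total to 15: T/U/Stay/k, T/U/Stay/f, T/U/Stay/h, H/W/Stay/k, H/W/Stay/f, H/W/Stay/h, H/W/In/k, H/W/In/f, H/W/In/h, H/U/Stay/k, H/U/Stay/f, H/U/Stay/h, H/U/In/k, H/U/In/f, H/U/In/h.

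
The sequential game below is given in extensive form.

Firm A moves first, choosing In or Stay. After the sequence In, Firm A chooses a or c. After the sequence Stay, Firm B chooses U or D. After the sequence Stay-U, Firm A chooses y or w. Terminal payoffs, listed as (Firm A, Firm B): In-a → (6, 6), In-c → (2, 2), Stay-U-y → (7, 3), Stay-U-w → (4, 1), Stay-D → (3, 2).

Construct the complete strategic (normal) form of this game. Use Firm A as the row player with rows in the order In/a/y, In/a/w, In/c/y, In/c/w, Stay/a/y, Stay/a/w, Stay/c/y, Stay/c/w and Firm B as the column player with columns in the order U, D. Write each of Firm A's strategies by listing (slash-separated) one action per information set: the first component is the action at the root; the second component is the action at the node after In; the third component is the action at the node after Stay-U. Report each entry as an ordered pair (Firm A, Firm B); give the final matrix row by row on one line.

In/a/y: (6,6) (6,6) | In/a/w: (6,6) (6,6) | In/c/y: (2,2) (2,2) | In/c/w: (2,2) (2,2) | Stay/a/y: (7,3) (3,2) | Stay/a/w: (4,1) (3,2) | Stay/c/y: (7,3) (3,2) | Stay/c/w: (4,1) (3,2)

                U        D
  In/a/y    (6,6)    (6,6)
  In/a/w    (6,6)    (6,6)
  In/c/y    (2,2)    (2,2)
  In/c/w    (2,2)    (2,2)
Stay/a/y    (7,3)    (3,2)
Stay/a/w    (4,1)    (3,2)
Stay/c/y    (7,3)    (3,2)
Stay/c/w    (4,1)    (3,2)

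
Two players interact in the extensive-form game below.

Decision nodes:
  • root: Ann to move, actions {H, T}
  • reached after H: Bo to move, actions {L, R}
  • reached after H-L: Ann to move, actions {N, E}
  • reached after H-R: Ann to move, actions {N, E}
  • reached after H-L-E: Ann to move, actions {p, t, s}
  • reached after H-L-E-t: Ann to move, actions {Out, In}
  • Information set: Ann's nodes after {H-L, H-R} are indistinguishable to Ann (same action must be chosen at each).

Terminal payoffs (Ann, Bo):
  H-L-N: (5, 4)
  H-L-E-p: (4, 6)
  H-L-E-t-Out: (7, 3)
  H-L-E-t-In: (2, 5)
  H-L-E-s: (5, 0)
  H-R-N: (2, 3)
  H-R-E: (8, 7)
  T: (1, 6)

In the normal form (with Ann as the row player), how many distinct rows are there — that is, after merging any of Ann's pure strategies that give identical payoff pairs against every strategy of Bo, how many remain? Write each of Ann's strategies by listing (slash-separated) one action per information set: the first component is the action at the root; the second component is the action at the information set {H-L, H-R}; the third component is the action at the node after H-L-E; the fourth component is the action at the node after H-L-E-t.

Ann has 24 pure strategies: H/N/p/Out, H/N/p/In, H/N/t/Out, H/N/t/In, H/N/s/Out, H/N/s/In, H/E/p/Out, H/E/p/In, H/E/t/Out, H/E/t/In, H/E/s/Out, H/E/s/In, T/N/p/Out, T/N/p/In, T/N/t/Out, T/N/t/In, T/N/s/Out, T/N/s/In, T/E/p/Out, T/E/p/In, T/E/t/Out, T/E/t/In, T/E/s/Out, T/E/s/In. Columns: L, R.
{H/N/p/Out, H/N/p/In, H/N/t/Out, H/N/t/In, H/N/s/Out, H/N/s/In} → row (5,4) (2,3)
{H/E/p/Out, H/E/p/In} → row (4,6) (8,7)
{H/E/t/Out} → row (7,3) (8,7)
{H/E/t/In} → row (2,5) (8,7)
{H/E/s/Out, H/E/s/In} → row (5,0) (8,7)
{T/N/p/Out, T/N/p/In, T/N/t/Out, T/N/t/In, T/N/s/Out, T/N/s/In, T/E/p/Out, T/E/p/In, T/E/t/Out, T/E/t/In, T/E/s/Out, T/E/s/In} → row (1,6) (1,6)
That's 6 distinct rows out of 24 strategies.

6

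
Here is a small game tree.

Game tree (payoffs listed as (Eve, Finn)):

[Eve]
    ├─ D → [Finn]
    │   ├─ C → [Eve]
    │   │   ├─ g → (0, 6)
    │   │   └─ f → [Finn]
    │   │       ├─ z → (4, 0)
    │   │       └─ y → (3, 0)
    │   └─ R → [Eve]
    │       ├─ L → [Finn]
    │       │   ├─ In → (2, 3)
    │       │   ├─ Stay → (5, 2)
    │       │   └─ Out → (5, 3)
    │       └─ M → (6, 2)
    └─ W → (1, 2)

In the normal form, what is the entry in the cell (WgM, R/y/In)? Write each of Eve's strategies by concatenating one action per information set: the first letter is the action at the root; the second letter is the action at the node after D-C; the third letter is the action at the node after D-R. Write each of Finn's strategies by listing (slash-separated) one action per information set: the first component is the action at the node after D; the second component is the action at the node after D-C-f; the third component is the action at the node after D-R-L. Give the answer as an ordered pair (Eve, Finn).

Trace the play path from the root:
  Eve plays W
→ terminal payoff (1, 2).
(Eve's choice at the node after D-C is never reached on this path, so it doesn't affect the outcome.)

(1, 2)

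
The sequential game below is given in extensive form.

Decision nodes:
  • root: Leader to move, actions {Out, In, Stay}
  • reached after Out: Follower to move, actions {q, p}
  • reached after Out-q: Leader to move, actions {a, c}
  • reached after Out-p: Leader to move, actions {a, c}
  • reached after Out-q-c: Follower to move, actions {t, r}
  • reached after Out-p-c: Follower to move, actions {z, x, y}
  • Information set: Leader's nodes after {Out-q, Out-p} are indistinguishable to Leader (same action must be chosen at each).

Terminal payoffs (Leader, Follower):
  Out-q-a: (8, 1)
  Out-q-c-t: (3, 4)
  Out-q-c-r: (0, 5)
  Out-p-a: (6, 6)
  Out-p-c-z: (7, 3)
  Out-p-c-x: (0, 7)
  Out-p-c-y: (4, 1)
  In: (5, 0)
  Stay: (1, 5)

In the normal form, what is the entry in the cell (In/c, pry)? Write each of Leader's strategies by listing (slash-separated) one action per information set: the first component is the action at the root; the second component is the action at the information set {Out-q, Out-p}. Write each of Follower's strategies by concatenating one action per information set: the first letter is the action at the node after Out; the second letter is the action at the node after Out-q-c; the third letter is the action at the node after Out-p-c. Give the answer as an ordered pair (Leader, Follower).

Trace the play path from the root:
  Leader plays In
→ terminal payoff (5, 0).
(Leader's choice at the information set {Out-q, Out-p} is never reached on this path, so it doesn't affect the outcome.)

(5, 0)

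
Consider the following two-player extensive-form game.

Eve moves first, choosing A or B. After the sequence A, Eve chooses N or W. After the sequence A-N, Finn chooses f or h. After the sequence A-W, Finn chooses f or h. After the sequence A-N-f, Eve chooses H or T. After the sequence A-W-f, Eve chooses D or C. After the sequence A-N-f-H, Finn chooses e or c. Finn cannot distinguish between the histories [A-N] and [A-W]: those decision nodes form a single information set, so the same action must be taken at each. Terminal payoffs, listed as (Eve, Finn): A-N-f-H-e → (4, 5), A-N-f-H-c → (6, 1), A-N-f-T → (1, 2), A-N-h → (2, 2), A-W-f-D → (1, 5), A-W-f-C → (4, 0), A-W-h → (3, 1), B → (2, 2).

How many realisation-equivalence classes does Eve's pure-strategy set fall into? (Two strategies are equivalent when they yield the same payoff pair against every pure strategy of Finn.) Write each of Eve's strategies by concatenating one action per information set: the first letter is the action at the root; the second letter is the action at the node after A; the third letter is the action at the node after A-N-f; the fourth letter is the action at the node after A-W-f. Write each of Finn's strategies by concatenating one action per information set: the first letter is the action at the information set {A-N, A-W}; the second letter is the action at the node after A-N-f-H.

Eve has 16 pure strategies: ANHD, ANHC, ANTD, ANTC, AWHD, AWHC, AWTD, AWTC, BNHD, BNHC, BNTD, BNTC, BWHD, BWHC, BWTD, BWTC. Columns: fe, fc, he, hc.
{ANHD, ANHC} → row (4,5) (6,1) (2,2) (2,2)
{ANTD, ANTC} → row (1,2) (1,2) (2,2) (2,2)
{AWHD, AWTD} → row (1,5) (1,5) (3,1) (3,1)
{AWHC, AWTC} → row (4,0) (4,0) (3,1) (3,1)
{BNHD, BNHC, BNTD, BNTC, BWHD, BWHC, BWTD, BWTC} → row (2,2) (2,2) (2,2) (2,2)
That's 5 distinct rows out of 16 strategies.

5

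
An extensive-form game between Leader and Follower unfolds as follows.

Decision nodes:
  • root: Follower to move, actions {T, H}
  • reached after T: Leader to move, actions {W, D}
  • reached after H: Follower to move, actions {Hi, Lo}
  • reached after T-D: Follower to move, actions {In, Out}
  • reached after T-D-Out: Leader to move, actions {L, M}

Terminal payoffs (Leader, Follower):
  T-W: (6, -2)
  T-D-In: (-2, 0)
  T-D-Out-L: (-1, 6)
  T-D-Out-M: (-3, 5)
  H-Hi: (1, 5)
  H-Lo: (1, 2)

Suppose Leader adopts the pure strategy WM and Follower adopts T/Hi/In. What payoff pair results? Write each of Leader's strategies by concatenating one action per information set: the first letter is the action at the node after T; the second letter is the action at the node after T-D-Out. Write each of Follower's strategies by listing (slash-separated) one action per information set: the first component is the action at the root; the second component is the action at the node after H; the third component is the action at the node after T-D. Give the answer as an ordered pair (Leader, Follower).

(6, -2)

Trace the play path from the root:
  Follower plays T
  Leader plays W at [T]
→ terminal payoff (6, -2).
(Leader's choice at the node after T-D-Out is never reached on this path, so it doesn't affect the outcome.)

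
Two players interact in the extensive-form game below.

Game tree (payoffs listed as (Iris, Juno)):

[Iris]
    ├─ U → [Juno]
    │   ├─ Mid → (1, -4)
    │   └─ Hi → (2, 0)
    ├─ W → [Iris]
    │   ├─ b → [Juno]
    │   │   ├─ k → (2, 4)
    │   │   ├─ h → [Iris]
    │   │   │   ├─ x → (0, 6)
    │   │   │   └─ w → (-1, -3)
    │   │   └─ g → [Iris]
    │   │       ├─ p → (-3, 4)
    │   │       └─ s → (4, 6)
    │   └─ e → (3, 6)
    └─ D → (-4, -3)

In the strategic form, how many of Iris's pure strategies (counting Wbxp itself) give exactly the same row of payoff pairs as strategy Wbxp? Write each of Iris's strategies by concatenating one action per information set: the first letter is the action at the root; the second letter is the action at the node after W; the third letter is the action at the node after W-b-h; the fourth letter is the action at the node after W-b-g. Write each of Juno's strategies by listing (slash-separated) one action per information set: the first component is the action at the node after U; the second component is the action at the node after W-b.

Row for Wbxp (columns Mid/k, Mid/h, Mid/g, Hi/k, Hi/h, Hi/g): (2,4) (0,6) (-3,4) (2,4) (0,6) (-3,4).
Every one of Iris's information sets is on the play path for some reply by Juno when Iris follows Wbxp.
Changing the action at any of them therefore changes at least one column, so only Wbxp itself gives this row.

1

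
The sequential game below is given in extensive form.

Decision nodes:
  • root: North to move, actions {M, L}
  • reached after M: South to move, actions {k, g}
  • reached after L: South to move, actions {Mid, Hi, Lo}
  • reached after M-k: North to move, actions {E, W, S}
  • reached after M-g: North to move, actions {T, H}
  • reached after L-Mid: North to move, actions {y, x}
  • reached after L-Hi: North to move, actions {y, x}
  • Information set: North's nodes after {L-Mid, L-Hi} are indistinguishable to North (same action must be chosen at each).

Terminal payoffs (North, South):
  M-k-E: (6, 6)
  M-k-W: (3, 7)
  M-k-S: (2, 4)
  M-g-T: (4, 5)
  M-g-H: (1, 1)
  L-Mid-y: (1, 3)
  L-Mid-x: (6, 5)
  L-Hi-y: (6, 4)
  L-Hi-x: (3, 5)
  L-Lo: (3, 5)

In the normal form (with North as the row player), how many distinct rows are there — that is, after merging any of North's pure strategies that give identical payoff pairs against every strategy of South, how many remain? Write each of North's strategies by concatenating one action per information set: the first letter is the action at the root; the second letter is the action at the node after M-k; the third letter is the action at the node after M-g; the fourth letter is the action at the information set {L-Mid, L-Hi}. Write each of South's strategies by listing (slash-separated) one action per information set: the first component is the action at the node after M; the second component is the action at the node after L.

North has 24 pure strategies: METy, METx, MEHy, MEHx, MWTy, MWTx, MWHy, MWHx, MSTy, MSTx, MSHy, MSHx, LETy, LETx, LEHy, LEHx, LWTy, LWTx, LWHy, LWHx, LSTy, LSTx, LSHy, LSHx. Columns: k/Mid, k/Hi, k/Lo, g/Mid, g/Hi, g/Lo.
{METy, METx} → row (6,6) (6,6) (6,6) (4,5) (4,5) (4,5)
{MEHy, MEHx} → row (6,6) (6,6) (6,6) (1,1) (1,1) (1,1)
{MWTy, MWTx} → row (3,7) (3,7) (3,7) (4,5) (4,5) (4,5)
{MWHy, MWHx} → row (3,7) (3,7) (3,7) (1,1) (1,1) (1,1)
{MSTy, MSTx} → row (2,4) (2,4) (2,4) (4,5) (4,5) (4,5)
{MSHy, MSHx} → row (2,4) (2,4) (2,4) (1,1) (1,1) (1,1)
{LETy, LEHy, LWTy, LWHy, LSTy, LSHy} → row (1,3) (6,4) (3,5) (1,3) (6,4) (3,5)
{LETx, LEHx, LWTx, LWHx, LSTx, LSHx} → row (6,5) (3,5) (3,5) (6,5) (3,5) (3,5)
That's 8 distinct rows out of 24 strategies.

8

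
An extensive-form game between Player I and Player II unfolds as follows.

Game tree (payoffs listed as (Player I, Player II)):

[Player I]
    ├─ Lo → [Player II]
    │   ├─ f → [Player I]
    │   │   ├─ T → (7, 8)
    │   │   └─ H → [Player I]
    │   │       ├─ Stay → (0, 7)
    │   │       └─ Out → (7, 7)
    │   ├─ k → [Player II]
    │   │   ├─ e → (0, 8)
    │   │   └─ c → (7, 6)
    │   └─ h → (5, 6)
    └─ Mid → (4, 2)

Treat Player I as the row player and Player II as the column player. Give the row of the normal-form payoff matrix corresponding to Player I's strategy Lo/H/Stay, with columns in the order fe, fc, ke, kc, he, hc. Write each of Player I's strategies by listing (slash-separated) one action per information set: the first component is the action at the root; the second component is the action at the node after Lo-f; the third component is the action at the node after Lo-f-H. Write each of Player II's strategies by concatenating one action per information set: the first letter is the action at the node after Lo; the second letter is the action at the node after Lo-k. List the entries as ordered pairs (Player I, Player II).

(0,7) (0,7) (0,8) (7,6) (5,6) (5,6)

vs fe: Player I plays Lo → Player II plays f at [Lo] → Player I plays H at [Lo-f] → Player I plays Stay at [Lo-f-H] → (0, 7)
vs fc: Player I plays Lo → Player II plays f at [Lo] → Player I plays H at [Lo-f] → Player I plays Stay at [Lo-f-H] → (0, 7)
vs ke: Player I plays Lo → Player II plays k at [Lo] → Player II plays e at [Lo-k] → (0, 8)
vs kc: Player I plays Lo → Player II plays k at [Lo] → Player II plays c at [Lo-k] → (7, 6)
vs he: Player I plays Lo → Player II plays h at [Lo] → (5, 6)
vs hc: Player I plays Lo → Player II plays h at [Lo] → (5, 6)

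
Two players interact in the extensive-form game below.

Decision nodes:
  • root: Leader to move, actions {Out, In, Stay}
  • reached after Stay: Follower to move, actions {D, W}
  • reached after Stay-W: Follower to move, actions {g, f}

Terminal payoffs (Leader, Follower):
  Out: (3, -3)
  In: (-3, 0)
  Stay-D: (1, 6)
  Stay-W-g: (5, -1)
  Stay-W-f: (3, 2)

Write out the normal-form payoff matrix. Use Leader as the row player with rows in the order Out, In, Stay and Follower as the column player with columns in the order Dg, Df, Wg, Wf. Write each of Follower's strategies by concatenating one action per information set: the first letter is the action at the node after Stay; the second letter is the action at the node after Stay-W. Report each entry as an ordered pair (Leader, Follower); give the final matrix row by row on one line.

Out: (3,-3) (3,-3) (3,-3) (3,-3) | In: (-3,0) (-3,0) (-3,0) (-3,0) | Stay: (1,6) (1,6) (5,-1) (3,2)

           Dg       Df       Wg       Wf
 Out   (3,-3)   (3,-3)   (3,-3)   (3,-3)
  In   (-3,0)   (-3,0)   (-3,0)   (-3,0)
Stay    (1,6)    (1,6)   (5,-1)    (3,2)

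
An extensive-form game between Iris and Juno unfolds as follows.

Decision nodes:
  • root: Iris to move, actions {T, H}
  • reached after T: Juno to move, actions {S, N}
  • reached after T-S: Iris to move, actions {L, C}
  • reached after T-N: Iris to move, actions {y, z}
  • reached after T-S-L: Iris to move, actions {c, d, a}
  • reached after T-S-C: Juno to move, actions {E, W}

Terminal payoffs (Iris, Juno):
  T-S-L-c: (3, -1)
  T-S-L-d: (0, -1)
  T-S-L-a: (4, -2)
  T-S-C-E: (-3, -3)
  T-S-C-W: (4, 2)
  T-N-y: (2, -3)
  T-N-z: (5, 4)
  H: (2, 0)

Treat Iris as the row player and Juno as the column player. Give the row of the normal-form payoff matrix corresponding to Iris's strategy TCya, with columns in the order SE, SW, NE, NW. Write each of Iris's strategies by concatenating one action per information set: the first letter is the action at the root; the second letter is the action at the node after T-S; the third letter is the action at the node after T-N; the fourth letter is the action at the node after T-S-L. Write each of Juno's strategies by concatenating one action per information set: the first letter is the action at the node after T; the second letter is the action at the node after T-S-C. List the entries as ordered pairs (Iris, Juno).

vs SE: Iris plays T → Juno plays S at [T] → Iris plays C at [T-S] → Juno plays E at [T-S-C] → (-3, -3)
vs SW: Iris plays T → Juno plays S at [T] → Iris plays C at [T-S] → Juno plays W at [T-S-C] → (4, 2)
vs NE: Iris plays T → Juno plays N at [T] → Iris plays y at [T-N] → (2, -3)
vs NW: Iris plays T → Juno plays N at [T] → Iris plays y at [T-N] → (2, -3)

(-3,-3) (4,2) (2,-3) (2,-3)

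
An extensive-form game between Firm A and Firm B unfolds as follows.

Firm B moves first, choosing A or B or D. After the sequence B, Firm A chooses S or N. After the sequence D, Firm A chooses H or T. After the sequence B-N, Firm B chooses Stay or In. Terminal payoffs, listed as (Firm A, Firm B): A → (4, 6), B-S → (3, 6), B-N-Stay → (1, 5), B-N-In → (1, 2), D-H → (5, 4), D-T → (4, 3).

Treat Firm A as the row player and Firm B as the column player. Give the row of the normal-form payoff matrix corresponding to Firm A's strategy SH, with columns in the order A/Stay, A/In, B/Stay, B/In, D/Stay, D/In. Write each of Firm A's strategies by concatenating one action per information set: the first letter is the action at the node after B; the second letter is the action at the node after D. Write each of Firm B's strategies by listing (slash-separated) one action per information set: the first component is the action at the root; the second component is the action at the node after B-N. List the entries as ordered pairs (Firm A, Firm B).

(4,6) (4,6) (3,6) (3,6) (5,4) (5,4)

vs A/Stay: Firm B plays A → (4, 6)
vs A/In: Firm B plays A → (4, 6)
vs B/Stay: Firm B plays B → Firm A plays S at [B] → (3, 6)
vs B/In: Firm B plays B → Firm A plays S at [B] → (3, 6)
vs D/Stay: Firm B plays D → Firm A plays H at [D] → (5, 4)
vs D/In: Firm B plays D → Firm A plays H at [D] → (5, 4)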